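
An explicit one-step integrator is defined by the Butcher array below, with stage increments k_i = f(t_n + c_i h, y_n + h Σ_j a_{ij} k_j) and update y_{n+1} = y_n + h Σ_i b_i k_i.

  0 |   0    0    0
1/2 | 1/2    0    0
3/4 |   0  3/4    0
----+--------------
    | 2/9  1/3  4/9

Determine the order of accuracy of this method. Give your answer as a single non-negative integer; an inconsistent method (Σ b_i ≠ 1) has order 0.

b = (2/9, 1/3, 4/9)
c = (0, 1/2, 3/4)
Ac = (0, 0, 3/8)
Σ b_i: 2/9·1 + 1/3·1 + 4/9·1 = 1 ✓
b·c: 1/3·1/2 + 4/9·3/4 = 1/2 ✓
b·c²: 1/3·1/4 + 4/9·9/16 = 1/3 ✓
b·Ac: 4/9·3/8 = 1/6 ✓; 3 stages ⇒ order 3.

3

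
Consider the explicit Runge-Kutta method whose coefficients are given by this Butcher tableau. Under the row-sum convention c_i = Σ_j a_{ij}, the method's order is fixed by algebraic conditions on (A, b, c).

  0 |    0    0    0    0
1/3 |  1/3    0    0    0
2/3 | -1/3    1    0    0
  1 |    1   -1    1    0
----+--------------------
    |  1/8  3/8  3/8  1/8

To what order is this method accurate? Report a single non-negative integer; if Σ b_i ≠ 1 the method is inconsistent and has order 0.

b = (1/8, 3/8, 3/8, 1/8)
c = (0, 1/3, 2/3, 1)
Ac = (0, 0, 1/3, 1/3)
Σ b_i: 1/8·1 + 3/8·1 + 3/8·1 + 1/8·1 = 1 ✓
b·c: 3/8·1/3 + 3/8·2/3 + 1/8·1 = 1/2 ✓
b·c²: 3/8·1/9 + 3/8·4/9 + 1/8·1 = 1/3 ✓
b·Ac: 3/8·1/3 + 1/8·1/3 = 1/6 ✓
b·c³: 3/8·1/27 + 3/8·8/27 + 1/8·1 = 1/4 ✓
b·(c∘Ac): 3/8·2/9 + 1/8·1/3 = 1/8 ✓
b·Ac²: 3/8·1/9 + 1/8·1/3 = 1/12 ✓
b·A²c: 1/8·1/3 = 1/24 ✓; 4 stages ⇒ order 4.

4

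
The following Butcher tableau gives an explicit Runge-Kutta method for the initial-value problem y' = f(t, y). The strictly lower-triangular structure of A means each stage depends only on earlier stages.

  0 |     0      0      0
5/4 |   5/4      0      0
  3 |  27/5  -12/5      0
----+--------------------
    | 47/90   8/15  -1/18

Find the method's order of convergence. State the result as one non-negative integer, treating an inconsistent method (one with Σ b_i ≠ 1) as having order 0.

3

b = (47/90, 8/15, -1/18)
c = (0, 5/4, 3)
Ac = (0, 0, -3)
Σ b_i: 47/90·1 + 8/15·1 + (-1/18)·1 = 1 ✓
b·c: 8/15·5/4 + (-1/18)·3 = 1/2 ✓
b·c²: 8/15·25/16 + (-1/18)·9 = 1/3 ✓
b·Ac: (-1/18)·(-3) = 1/6 ✓; 3 stages ⇒ order 3.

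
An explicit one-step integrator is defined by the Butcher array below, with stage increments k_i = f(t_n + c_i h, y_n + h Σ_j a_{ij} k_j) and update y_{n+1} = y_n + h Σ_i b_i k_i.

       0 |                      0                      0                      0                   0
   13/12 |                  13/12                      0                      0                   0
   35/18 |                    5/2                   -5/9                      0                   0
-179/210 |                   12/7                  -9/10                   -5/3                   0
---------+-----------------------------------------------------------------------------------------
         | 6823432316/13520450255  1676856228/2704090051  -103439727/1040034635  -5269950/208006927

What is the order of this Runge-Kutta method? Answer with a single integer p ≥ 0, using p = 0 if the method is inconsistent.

b = (6823432316/13520450255, 1676856228/2704090051, -103439727/1040034635, -5269950/208006927)
c = (0, 13/12, 35/18, -179/210)
Ac = (0, 0, -65/108, -4553/1080)
Σ b_i: 6823432316/13520450255·1 + 1676856228/2704090051·1 + (-103439727/1040034635)·1 + (-5269950/208006927)·1 = 1 ✓
b·c: 1676856228/2704090051·13/12 + (-103439727/1040034635)·35/18 + (-5269950/208006927)·(-179/210) = 1/2 ✓
b·c²: 1676856228/2704090051·169/144 + (-103439727/1040034635)·1225/324 + (-5269950/208006927)·32041/44100 = 1/3 ✓
b·Ac: (-103439727/1040034635)·(-65/108) + (-5269950/208006927)·(-4553/1080) = 1/6 ✓
b·c³: 1676856228/2704090051·2197/1728 + (-103439727/1040034635)·42875/5832 + (-5269950/208006927)·(-5735339/9261000) = 229379628661/3145064736240 ≠ 1/4 ⇒ order 3.
b·(c∘Ac): (-103439727/1040034635)·(-2275/1944) + (-5269950/208006927)·814987/226800 = 47459713/1872062343 ≠ 1/8
b·Ac²: (-103439727/1040034635)·(-845/1296) + (-5269950/208006927)·(-286067/38880) = 11288878903/44929496232 ≠ 1/12
b·A²c: (-5269950/208006927)·325/324 = -95151875/3744124686 ≠ 1/24

3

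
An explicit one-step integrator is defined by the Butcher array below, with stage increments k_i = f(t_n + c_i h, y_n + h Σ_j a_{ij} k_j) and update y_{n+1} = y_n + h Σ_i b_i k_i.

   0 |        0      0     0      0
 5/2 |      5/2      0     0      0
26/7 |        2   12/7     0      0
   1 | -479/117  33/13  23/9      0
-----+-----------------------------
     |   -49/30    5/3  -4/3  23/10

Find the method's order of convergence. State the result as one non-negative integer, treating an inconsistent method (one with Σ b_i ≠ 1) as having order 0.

1

b = (-49/30, 5/3, -4/3, 23/10)
c = (0, 5/2, 26/7, 1)
Ac = (0, 0, 30/7, 25943/1638)
Σ b_i: (-49/30)·1 + 5/3·1 + (-4/3)·1 + 23/10·1 = 1 ✓
b·c: 5/3·5/2 + (-4/3)·26/7 + 23/10·1 = 53/35 ≠ 1/2 ⇒ order 1.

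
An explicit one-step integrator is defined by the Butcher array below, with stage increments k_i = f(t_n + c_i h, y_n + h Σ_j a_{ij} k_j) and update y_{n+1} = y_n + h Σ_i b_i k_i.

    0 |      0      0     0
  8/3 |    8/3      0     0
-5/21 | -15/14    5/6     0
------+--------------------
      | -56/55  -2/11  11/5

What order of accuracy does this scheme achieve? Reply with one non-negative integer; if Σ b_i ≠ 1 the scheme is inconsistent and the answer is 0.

b = (-56/55, -2/11, 11/5)
c = (0, 8/3, -5/21)
Ac = (0, 0, 20/9)
Σ b_i: (-56/55)·1 + (-2/11)·1 + 11/5·1 = 1 ✓
b·c: (-2/11)·8/3 + 11/5·(-5/21) = -233/231 ≠ 1/2 ⇒ order 1.

1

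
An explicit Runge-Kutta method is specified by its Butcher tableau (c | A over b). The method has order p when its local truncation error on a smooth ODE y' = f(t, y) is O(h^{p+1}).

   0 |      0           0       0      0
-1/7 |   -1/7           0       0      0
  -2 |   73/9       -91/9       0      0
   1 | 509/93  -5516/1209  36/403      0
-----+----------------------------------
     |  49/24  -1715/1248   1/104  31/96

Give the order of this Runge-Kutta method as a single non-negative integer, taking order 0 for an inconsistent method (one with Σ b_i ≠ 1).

4

b = (49/24, -1715/1248, 1/104, 31/96)
c = (0, -1/7, -2, 1)
Ac = (0, 0, 13/9, 44/93)
Σ b_i: 49/24·1 + (-1715/1248)·1 + 1/104·1 + 31/96·1 = 1 ✓
b·c: (-1715/1248)·(-1/7) + 1/104·(-2) + 31/96·1 = 1/2 ✓
b·c²: (-1715/1248)·1/49 + 1/104·4 + 31/96·1 = 1/3 ✓
b·Ac: 1/104·13/9 + 31/96·44/93 = 1/6 ✓
b·c³: (-1715/1248)·(-1/343) + 1/104·(-8) + 31/96·1 = 1/4 ✓
b·(c∘Ac): 1/104·(-26/9) + 31/96·44/93 = 1/8 ✓
b·Ac²: 1/104·(-13/63) + 31/96·172/651 = 1/12 ✓
b·A²c: 31/96·4/31 = 1/24 ✓; 4 stages ⇒ order 4.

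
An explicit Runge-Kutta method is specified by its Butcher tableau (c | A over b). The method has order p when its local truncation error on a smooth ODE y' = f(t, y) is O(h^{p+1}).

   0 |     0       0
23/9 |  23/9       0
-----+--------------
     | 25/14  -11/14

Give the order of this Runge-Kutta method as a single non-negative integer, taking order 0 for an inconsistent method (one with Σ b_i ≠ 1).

b = (25/14, -11/14)
c = (0, 23/9)
Σ b_i: 25/14·1 + (-11/14)·1 = 1 ✓
b·c: (-11/14)·23/9 = -253/126 ≠ 1/2 ⇒ order 1.

1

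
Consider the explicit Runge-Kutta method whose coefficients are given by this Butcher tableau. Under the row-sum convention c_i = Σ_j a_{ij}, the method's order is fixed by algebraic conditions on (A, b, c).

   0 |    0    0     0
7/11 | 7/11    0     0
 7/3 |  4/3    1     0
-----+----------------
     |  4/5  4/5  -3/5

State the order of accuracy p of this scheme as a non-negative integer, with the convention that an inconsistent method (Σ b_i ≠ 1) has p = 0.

1

b = (4/5, 4/5, -3/5)
c = (0, 7/11, 7/3)
Ac = (0, 0, 7/11)
Σ b_i: 4/5·1 + 4/5·1 + (-3/5)·1 = 1 ✓
b·c: 4/5·7/11 + (-3/5)·7/3 = -49/55 ≠ 1/2 ⇒ order 1.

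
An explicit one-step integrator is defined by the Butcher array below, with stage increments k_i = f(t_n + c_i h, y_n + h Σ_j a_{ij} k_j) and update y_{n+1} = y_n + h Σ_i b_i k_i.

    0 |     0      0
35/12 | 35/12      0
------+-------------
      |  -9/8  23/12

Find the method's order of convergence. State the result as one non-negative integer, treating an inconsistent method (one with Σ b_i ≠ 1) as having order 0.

b = (-9/8, 23/12)
c = (0, 35/12)
Σ b_i: (-9/8)·1 + 23/12·1 = 19/24 ≠ 1 ⇒ order 0.

0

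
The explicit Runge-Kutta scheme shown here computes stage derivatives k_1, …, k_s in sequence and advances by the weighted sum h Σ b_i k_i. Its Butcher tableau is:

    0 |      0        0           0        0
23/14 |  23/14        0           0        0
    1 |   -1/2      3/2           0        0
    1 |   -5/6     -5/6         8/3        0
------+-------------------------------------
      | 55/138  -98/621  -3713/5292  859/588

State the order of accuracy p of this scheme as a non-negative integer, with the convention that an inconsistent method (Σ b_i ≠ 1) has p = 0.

b = (55/138, -98/621, -3713/5292, 859/588)
c = (0, 23/14, 1, 1)
Ac = (0, 0, 69/28, 109/84)
Σ b_i: 55/138·1 + (-98/621)·1 + (-3713/5292)·1 + 859/588·1 = 1 ✓
b·c: (-98/621)·23/14 + (-3713/5292)·1 + 859/588·1 = 1/2 ✓
b·c²: (-98/621)·529/196 + (-3713/5292)·1 + 859/588·1 = 1/3 ✓
b·Ac: (-3713/5292)·69/28 + 859/588·109/84 = 1/6 ✓
b·c³: (-98/621)·12167/2744 + (-3713/5292)·1 + 859/588·1 = 5/84 ≠ 1/4 ⇒ order 3.
b·(c∘Ac): (-3713/5292)·69/28 + 859/588·109/84 = 1/6 ≠ 1/8
b·Ac²: (-3713/5292)·1587/392 + 859/588·491/1176 = -9181/4116 ≠ 1/12
b·A²c: 859/588·46/7 = 19757/2058 ≠ 1/24

3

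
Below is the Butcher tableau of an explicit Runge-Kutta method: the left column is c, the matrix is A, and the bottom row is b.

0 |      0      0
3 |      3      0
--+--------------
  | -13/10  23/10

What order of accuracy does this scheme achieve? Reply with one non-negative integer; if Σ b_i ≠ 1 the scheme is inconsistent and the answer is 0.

1

b = (-13/10, 23/10)
c = (0, 3)
Σ b_i: (-13/10)·1 + 23/10·1 = 1 ✓
b·c: 23/10·3 = 69/10 ≠ 1/2 ⇒ order 1.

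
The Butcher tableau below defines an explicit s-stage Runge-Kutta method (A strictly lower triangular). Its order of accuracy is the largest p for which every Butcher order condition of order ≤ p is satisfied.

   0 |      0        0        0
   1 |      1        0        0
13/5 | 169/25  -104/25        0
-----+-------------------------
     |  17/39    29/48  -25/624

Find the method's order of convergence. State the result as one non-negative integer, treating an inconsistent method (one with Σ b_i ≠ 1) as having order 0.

b = (17/39, 29/48, -25/624)
c = (0, 1, 13/5)
Ac = (0, 0, -104/25)
Σ b_i: 17/39·1 + 29/48·1 + (-25/624)·1 = 1 ✓
b·c: 29/48·1 + (-25/624)·13/5 = 1/2 ✓
b·c²: 29/48·1 + (-25/624)·169/25 = 1/3 ✓
b·Ac: (-25/624)·(-104/25) = 1/6 ✓; 3 stages ⇒ order 3.

3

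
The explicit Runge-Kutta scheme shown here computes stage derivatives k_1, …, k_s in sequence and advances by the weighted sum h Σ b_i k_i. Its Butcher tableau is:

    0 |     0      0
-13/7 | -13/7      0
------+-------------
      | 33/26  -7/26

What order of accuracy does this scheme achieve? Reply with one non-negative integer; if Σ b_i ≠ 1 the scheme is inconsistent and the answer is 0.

b = (33/26, -7/26)
c = (0, -13/7)
Σ b_i: 33/26·1 + (-7/26)·1 = 1 ✓
b·c: (-7/26)·(-13/7) = 1/2 ✓; 2 stages ⇒ order 2.

2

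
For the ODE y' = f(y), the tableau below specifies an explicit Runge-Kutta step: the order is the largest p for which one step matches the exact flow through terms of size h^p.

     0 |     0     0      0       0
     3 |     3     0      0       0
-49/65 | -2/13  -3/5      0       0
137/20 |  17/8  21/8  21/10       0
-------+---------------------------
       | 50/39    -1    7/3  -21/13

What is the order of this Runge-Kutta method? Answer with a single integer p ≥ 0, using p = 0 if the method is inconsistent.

b = (50/39, -1, 7/3, -21/13)
c = (0, 3, -49/65, 137/20)
Ac = (0, 0, -9/5, 16359/2600)
Σ b_i: 50/39·1 + (-1)·1 + 7/3·1 + (-21/13)·1 = 1 ✓
b·c: (-1)·3 + 7/3·(-49/65) + (-21/13)·137/20 = -12343/780 ≠ 1/2 ⇒ order 1.

1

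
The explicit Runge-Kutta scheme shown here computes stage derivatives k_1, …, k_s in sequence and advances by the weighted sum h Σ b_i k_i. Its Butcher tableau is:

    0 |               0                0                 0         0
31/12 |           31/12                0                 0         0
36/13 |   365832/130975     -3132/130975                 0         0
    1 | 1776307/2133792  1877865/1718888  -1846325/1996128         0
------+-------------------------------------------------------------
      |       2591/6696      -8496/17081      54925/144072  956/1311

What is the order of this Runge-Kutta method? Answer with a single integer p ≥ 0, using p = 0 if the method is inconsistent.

4

b = (2591/6696, -8496/17081, 54925/144072, 956/1311)
c = (0, 31/12, 36/13, 1)
Ac = (0, 0, -261/4225, 1995/7648)
Σ b_i: 2591/6696·1 + (-8496/17081)·1 + 54925/144072·1 + 956/1311·1 = 1 ✓
b·c: (-8496/17081)·31/12 + 54925/144072·36/13 + 956/1311·1 = 1/2 ✓
b·c²: (-8496/17081)·961/144 + 54925/144072·1296/169 + 956/1311·1 = 1/3 ✓
b·Ac: 54925/144072·(-261/4225) + 956/1311·1995/7648 = 1/6 ✓
b·c³: (-8496/17081)·29791/1728 + 54925/144072·46656/2197 + 956/1311·1 = 1/4 ✓
b·(c∘Ac): 54925/144072·(-9396/54925) + 956/1311·1995/7648 = 1/8 ✓
b·Ac²: 54925/144072·(-2697/16900) + 956/1311·18145/91776 = 1/12 ✓
b·A²c: 956/1311·437/7648 = 1/24 ✓; 4 stages ⇒ order 4.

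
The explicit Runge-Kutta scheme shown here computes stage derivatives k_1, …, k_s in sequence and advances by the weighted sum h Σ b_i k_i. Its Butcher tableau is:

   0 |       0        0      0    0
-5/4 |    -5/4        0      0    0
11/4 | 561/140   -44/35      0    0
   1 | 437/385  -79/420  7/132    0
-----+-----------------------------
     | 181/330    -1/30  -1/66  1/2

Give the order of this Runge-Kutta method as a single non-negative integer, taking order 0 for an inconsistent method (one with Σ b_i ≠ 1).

4

b = (181/330, -1/30, -1/66, 1/2)
c = (0, -5/4, 11/4, 1)
Ac = (0, 0, 11/7, 8/21)
Σ b_i: 181/330·1 + (-1/30)·1 + (-1/66)·1 + 1/2·1 = 1 ✓
b·c: (-1/30)·(-5/4) + (-1/66)·11/4 + 1/2·1 = 1/2 ✓
b·c²: (-1/30)·25/16 + (-1/66)·121/16 + 1/2·1 = 1/3 ✓
b·Ac: (-1/66)·11/7 + 1/2·8/21 = 1/6 ✓
b·c³: (-1/30)·(-125/64) + (-1/66)·1331/64 + 1/2·1 = 1/4 ✓
b·(c∘Ac): (-1/66)·121/28 + 1/2·8/21 = 1/8 ✓
b·Ac²: (-1/66)·(-55/28) + 1/2·3/28 = 1/12 ✓
b·A²c: 1/2·1/12 = 1/24 ✓; 4 stages ⇒ order 4.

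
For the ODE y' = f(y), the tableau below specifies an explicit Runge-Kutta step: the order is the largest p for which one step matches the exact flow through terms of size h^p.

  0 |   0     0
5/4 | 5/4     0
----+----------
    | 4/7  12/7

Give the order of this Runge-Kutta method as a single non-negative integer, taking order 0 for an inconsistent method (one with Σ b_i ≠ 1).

b = (4/7, 12/7)
c = (0, 5/4)
Σ b_i: 4/7·1 + 12/7·1 = 16/7 ≠ 1 ⇒ order 0.

0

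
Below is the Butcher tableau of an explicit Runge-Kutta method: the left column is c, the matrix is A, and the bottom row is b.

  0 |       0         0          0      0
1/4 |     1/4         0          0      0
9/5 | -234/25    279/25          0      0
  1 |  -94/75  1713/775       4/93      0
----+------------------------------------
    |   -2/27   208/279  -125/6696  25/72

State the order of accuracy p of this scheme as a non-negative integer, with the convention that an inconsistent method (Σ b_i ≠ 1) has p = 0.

b = (-2/27, 208/279, -125/6696, 25/72)
c = (0, 1/4, 9/5, 1)
Ac = (0, 0, 279/100, 63/100)
Σ b_i: (-2/27)·1 + 208/279·1 + (-125/6696)·1 + 25/72·1 = 1 ✓
b·c: 208/279·1/4 + (-125/6696)·9/5 + 25/72·1 = 1/2 ✓
b·c²: 208/279·1/16 + (-125/6696)·81/25 + 25/72·1 = 1/3 ✓
b·Ac: (-125/6696)·279/100 + 25/72·63/100 = 1/6 ✓
b·c³: 208/279·1/64 + (-125/6696)·729/125 + 25/72·1 = 1/4 ✓
b·(c∘Ac): (-125/6696)·2511/500 + 25/72·63/100 = 1/8 ✓
b·Ac²: (-125/6696)·279/400 + 25/72·111/400 = 1/12 ✓
b·A²c: 25/72·3/25 = 1/24 ✓; 4 stages ⇒ order 4.

4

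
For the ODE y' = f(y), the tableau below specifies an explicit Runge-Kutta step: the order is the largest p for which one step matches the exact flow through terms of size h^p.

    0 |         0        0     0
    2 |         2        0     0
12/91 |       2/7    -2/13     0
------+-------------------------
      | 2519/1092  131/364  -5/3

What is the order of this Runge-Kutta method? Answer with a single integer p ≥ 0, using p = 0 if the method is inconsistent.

2

b = (2519/1092, 131/364, -5/3)
c = (0, 2, 12/91)
Ac = (0, 0, -4/13)
Σ b_i: 2519/1092·1 + 131/364·1 + (-5/3)·1 = 1 ✓
b·c: 131/364·2 + (-5/3)·12/91 = 1/2 ✓
b·c²: 131/364·4 + (-5/3)·144/8281 = 11681/8281 ≠ 1/3 ⇒ order 2.
b·Ac: (-5/3)·(-4/13) = 20/39 ≠ 1/6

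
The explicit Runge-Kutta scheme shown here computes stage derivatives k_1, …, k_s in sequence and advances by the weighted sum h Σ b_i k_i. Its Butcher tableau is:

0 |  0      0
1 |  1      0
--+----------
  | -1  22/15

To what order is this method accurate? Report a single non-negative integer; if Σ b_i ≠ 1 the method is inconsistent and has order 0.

0

b = (-1, 22/15)
c = (0, 1)
Σ b_i: (-1)·1 + 22/15·1 = 7/15 ≠ 1 ⇒ order 0.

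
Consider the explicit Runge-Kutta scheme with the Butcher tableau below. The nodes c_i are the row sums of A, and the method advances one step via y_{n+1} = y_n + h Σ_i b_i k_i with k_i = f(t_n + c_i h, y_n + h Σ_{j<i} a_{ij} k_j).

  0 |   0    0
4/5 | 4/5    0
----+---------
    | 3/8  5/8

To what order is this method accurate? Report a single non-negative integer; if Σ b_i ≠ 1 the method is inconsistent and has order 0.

b = (3/8, 5/8)
c = (0, 4/5)
Σ b_i: 3/8·1 + 5/8·1 = 1 ✓
b·c: 5/8·4/5 = 1/2 ✓; 2 stages ⇒ order 2.

2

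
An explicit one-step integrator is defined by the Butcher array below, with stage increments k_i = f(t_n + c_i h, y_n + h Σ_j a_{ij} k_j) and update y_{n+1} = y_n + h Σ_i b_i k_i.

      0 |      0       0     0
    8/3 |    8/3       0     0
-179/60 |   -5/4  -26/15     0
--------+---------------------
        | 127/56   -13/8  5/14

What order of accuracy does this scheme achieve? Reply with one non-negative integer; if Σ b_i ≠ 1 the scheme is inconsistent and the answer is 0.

1

b = (127/56, -13/8, 5/14)
c = (0, 8/3, -179/60)
Ac = (0, 0, -208/45)
Σ b_i: 127/56·1 + (-13/8)·1 + 5/14·1 = 1 ✓
b·c: (-13/8)·8/3 + 5/14·(-179/60) = -907/168 ≠ 1/2 ⇒ order 1.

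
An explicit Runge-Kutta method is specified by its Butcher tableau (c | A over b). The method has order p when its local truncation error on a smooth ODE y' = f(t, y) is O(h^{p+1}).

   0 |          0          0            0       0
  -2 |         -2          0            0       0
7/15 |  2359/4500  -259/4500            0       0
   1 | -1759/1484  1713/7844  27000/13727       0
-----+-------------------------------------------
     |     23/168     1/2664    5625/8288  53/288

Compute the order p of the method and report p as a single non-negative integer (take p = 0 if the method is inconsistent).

4

b = (23/168, 1/2664, 5625/8288, 53/288)
c = (0, -2, 7/15, 1)
Ac = (0, 0, 259/2250, 51/106)
Σ b_i: 23/168·1 + 1/2664·1 + 5625/8288·1 + 53/288·1 = 1 ✓
b·c: 1/2664·(-2) + 5625/8288·7/15 + 53/288·1 = 1/2 ✓
b·c²: 1/2664·4 + 5625/8288·49/225 + 53/288·1 = 1/3 ✓
b·Ac: 5625/8288·259/2250 + 53/288·51/106 = 1/6 ✓
b·c³: 1/2664·(-8) + 5625/8288·343/3375 + 53/288·1 = 1/4 ✓
b·(c∘Ac): 5625/8288·1813/33750 + 53/288·51/106 = 1/8 ✓
b·Ac²: 5625/8288·(-259/1125) + 53/288·69/53 = 1/12 ✓
b·A²c: 53/288·12/53 = 1/24 ✓; 4 stages ⇒ order 4.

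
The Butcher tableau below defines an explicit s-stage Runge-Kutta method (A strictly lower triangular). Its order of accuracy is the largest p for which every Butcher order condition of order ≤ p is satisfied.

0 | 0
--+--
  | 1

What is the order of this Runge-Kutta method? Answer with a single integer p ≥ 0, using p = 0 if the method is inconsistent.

b = (1)
c = (0)
Σ b_i: 1·1 = 1 ✓; 1 stage ⇒ order 1.

1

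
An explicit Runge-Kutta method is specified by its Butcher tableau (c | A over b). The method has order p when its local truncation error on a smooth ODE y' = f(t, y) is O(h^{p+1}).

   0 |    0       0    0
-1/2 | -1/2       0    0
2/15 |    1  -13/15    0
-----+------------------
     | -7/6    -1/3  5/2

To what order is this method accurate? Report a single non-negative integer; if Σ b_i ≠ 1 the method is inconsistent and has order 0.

b = (-7/6, -1/3, 5/2)
c = (0, -1/2, 2/15)
Ac = (0, 0, 13/30)
Σ b_i: (-7/6)·1 + (-1/3)·1 + 5/2·1 = 1 ✓
b·c: (-1/3)·(-1/2) + 5/2·2/15 = 1/2 ✓
b·c²: (-1/3)·1/4 + 5/2·4/225 = -7/180 ≠ 1/3 ⇒ order 2.
b·Ac: 5/2·13/30 = 13/12 ≠ 1/6

2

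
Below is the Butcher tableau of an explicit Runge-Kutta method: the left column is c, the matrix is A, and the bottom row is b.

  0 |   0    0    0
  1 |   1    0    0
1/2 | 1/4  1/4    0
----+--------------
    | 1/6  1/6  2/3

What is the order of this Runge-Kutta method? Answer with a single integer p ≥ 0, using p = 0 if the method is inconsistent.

3

b = (1/6, 1/6, 2/3)
c = (0, 1, 1/2)
Ac = (0, 0, 1/4)
Σ b_i: 1/6·1 + 1/6·1 + 2/3·1 = 1 ✓
b·c: 1/6·1 + 2/3·1/2 = 1/2 ✓
b·c²: 1/6·1 + 2/3·1/4 = 1/3 ✓
b·Ac: 2/3·1/4 = 1/6 ✓; 3 stages ⇒ order 3.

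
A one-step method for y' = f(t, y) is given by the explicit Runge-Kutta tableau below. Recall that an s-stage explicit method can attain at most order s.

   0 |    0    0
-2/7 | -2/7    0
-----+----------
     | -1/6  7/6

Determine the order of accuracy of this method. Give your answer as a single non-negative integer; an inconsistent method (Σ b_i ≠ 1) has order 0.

b = (-1/6, 7/6)
c = (0, -2/7)
Σ b_i: (-1/6)·1 + 7/6·1 = 1 ✓
b·c: 7/6·(-2/7) = -1/3 ≠ 1/2 ⇒ order 1.

1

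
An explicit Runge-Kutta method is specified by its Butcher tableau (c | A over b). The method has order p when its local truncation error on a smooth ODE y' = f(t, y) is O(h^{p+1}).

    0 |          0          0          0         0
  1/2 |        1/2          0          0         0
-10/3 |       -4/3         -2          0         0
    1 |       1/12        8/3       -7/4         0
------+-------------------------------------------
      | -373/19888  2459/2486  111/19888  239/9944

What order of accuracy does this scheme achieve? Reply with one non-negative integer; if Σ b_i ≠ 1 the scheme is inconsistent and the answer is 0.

b = (-373/19888, 2459/2486, 111/19888, 239/9944)
c = (0, 1/2, -10/3, 1)
Ac = (0, 0, -1, 43/6)
Σ b_i: (-373/19888)·1 + 2459/2486·1 + 111/19888·1 + 239/9944·1 = 1 ✓
b·c: 2459/2486·1/2 + 111/19888·(-10/3) + 239/9944·1 = 1/2 ✓
b·c²: 2459/2486·1/4 + 111/19888·100/9 + 239/9944·1 = 1/3 ✓
b·Ac: 111/19888·(-1) + 239/9944·43/6 = 1/6 ✓
b·c³: 2459/2486·1/8 + 111/19888·(-1000/27) + 239/9944·1 = -10567/178992 ≠ 1/4 ⇒ order 3.
b·(c∘Ac): 111/19888·10/3 + 239/9944·43/6 = 11387/59664 ≠ 1/8
b·Ac²: 111/19888·(-1/2) + 239/9944·(-169/9) = -162563/357984 ≠ 1/12
b·A²c: 239/9944·7/4 = 1673/39776 ≠ 1/24

3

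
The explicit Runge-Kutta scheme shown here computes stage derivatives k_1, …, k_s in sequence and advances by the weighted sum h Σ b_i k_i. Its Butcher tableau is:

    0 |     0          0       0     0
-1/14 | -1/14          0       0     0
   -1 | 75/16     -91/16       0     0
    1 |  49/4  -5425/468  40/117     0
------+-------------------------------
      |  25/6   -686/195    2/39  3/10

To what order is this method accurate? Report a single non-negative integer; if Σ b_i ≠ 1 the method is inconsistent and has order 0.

b = (25/6, -686/195, 2/39, 3/10)
c = (0, -1/14, -1, 1)
Ac = (0, 0, 13/32, 35/72)
Σ b_i: 25/6·1 + (-686/195)·1 + 2/39·1 + 3/10·1 = 1 ✓
b·c: (-686/195)·(-1/14) + 2/39·(-1) + 3/10·1 = 1/2 ✓
b·c²: (-686/195)·1/196 + 2/39·1 + 3/10·1 = 1/3 ✓
b·Ac: 2/39·13/32 + 3/10·35/72 = 1/6 ✓
b·c³: (-686/195)·(-1/2744) + 2/39·(-1) + 3/10·1 = 1/4 ✓
b·(c∘Ac): 2/39·(-13/32) + 3/10·35/72 = 1/8 ✓
b·Ac²: 2/39·(-13/448) + 3/10·95/336 = 1/12 ✓
b·A²c: 3/10·5/36 = 1/24 ✓; 4 stages ⇒ order 4.

4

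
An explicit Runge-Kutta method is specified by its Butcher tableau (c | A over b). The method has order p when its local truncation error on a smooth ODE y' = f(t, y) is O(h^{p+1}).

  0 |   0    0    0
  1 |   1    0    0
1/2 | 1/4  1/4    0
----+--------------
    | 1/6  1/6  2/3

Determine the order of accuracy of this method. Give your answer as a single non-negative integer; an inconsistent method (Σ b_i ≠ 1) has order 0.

3

b = (1/6, 1/6, 2/3)
c = (0, 1, 1/2)
Ac = (0, 0, 1/4)
Σ b_i: 1/6·1 + 1/6·1 + 2/3·1 = 1 ✓
b·c: 1/6·1 + 2/3·1/2 = 1/2 ✓
b·c²: 1/6·1 + 2/3·1/4 = 1/3 ✓
b·Ac: 2/3·1/4 = 1/6 ✓; 3 stages ⇒ order 3.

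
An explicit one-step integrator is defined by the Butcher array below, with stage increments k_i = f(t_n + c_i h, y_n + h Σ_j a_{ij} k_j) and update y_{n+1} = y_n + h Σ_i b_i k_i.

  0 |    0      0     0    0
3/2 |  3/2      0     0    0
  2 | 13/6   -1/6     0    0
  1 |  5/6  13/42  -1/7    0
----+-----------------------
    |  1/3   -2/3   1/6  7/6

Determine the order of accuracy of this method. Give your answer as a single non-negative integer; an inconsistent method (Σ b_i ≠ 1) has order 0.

b = (1/3, -2/3, 1/6, 7/6)
c = (0, 3/2, 2, 1)
Ac = (0, 0, -1/4, 5/28)
Σ b_i: 1/3·1 + (-2/3)·1 + 1/6·1 + 7/6·1 = 1 ✓
b·c: (-2/3)·3/2 + 1/6·2 + 7/6·1 = 1/2 ✓
b·c²: (-2/3)·9/4 + 1/6·4 + 7/6·1 = 1/3 ✓
b·Ac: 1/6·(-1/4) + 7/6·5/28 = 1/6 ✓
b·c³: (-2/3)·27/8 + 1/6·8 + 7/6·1 = 1/4 ✓
b·(c∘Ac): 1/6·(-1/2) + 7/6·5/28 = 1/8 ✓
b·Ac²: 1/6·(-3/8) + 7/6·1/8 = 1/12 ✓
b·A²c: 7/6·1/28 = 1/24 ✓; 4 stages ⇒ order 4.

4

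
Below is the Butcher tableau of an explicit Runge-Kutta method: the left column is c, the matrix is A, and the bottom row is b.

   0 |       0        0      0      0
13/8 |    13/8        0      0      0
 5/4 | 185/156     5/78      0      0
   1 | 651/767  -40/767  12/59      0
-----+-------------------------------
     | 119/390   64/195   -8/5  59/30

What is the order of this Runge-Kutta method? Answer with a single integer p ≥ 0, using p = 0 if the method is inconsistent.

4

b = (119/390, 64/195, -8/5, 59/30)
c = (0, 13/8, 5/4, 1)
Ac = (0, 0, 5/48, 10/59)
Σ b_i: 119/390·1 + 64/195·1 + (-8/5)·1 + 59/30·1 = 1 ✓
b·c: 64/195·13/8 + (-8/5)·5/4 + 59/30·1 = 1/2 ✓
b·c²: 64/195·169/64 + (-8/5)·25/16 + 59/30·1 = 1/3 ✓
b·Ac: (-8/5)·5/48 + 59/30·10/59 = 1/6 ✓
b·c³: 64/195·2197/512 + (-8/5)·125/64 + 59/30·1 = 1/4 ✓
b·(c∘Ac): (-8/5)·25/192 + 59/30·10/59 = 1/8 ✓
b·Ac²: (-8/5)·65/384 + 59/30·85/472 = 1/12 ✓
b·A²c: 59/30·5/236 = 1/24 ✓; 4 stages ⇒ order 4.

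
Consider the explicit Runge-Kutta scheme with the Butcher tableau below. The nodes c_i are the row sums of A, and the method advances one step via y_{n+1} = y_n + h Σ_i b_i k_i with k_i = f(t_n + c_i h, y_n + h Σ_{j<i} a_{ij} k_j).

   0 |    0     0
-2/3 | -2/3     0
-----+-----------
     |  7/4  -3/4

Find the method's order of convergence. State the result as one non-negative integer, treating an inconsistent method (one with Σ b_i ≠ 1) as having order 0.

2

b = (7/4, -3/4)
c = (0, -2/3)
Σ b_i: 7/4·1 + (-3/4)·1 = 1 ✓
b·c: (-3/4)·(-2/3) = 1/2 ✓; 2 stages ⇒ order 2.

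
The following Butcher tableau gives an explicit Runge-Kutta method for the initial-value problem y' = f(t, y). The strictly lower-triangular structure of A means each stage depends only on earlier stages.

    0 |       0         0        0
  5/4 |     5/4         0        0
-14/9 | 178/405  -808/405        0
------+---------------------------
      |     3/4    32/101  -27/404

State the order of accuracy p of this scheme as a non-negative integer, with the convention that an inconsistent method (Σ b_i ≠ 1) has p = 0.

b = (3/4, 32/101, -27/404)
c = (0, 5/4, -14/9)
Ac = (0, 0, -202/81)
Σ b_i: 3/4·1 + 32/101·1 + (-27/404)·1 = 1 ✓
b·c: 32/101·5/4 + (-27/404)·(-14/9) = 1/2 ✓
b·c²: 32/101·25/16 + (-27/404)·196/81 = 1/3 ✓
b·Ac: (-27/404)·(-202/81) = 1/6 ✓; 3 stages ⇒ order 3.

3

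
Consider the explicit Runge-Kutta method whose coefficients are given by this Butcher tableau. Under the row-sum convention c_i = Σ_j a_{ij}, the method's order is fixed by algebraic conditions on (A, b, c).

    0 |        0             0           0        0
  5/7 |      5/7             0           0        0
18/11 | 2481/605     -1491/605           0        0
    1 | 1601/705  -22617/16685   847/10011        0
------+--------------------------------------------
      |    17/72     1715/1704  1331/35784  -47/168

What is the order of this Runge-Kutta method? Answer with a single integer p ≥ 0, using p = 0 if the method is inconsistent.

b = (17/72, 1715/1704, 1331/35784, -47/168)
c = (0, 5/7, 18/11, 1)
Ac = (0, 0, -213/121, -39/47)
Σ b_i: 17/72·1 + 1715/1704·1 + 1331/35784·1 + (-47/168)·1 = 1 ✓
b·c: 1715/1704·5/7 + 1331/35784·18/11 + (-47/168)·1 = 1/2 ✓
b·c²: 1715/1704·25/49 + 1331/35784·324/121 + (-47/168)·1 = 1/3 ✓
b·Ac: 1331/35784·(-213/121) + (-47/168)·(-39/47) = 1/6 ✓
b·c³: 1715/1704·125/343 + 1331/35784·5832/1331 + (-47/168)·1 = 1/4 ✓
b·(c∘Ac): 1331/35784·(-3834/1331) + (-47/168)·(-39/47) = 1/8 ✓
b·Ac²: 1331/35784·(-1065/847) + (-47/168)·(-153/329) = 1/12 ✓
b·A²c: (-47/168)·(-7/47) = 1/24 ✓; 4 stages ⇒ order 4.

4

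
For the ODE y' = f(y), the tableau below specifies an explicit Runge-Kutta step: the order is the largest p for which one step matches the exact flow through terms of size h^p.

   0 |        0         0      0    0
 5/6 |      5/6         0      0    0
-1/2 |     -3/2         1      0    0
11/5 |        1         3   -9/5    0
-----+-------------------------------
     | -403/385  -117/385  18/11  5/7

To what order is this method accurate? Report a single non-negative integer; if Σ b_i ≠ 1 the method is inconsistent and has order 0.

b = (-403/385, -117/385, 18/11, 5/7)
c = (0, 5/6, -1/2, 11/5)
Ac = (0, 0, 5/6, 17/5)
Σ b_i: (-403/385)·1 + (-117/385)·1 + 18/11·1 + 5/7·1 = 1 ✓
b·c: (-117/385)·5/6 + 18/11·(-1/2) + 5/7·11/5 = 1/2 ✓
b·c²: (-117/385)·25/36 + 18/11·1/4 + 5/7·121/25 = 5629/1540 ≠ 1/3 ⇒ order 2.
b·Ac: 18/11·5/6 + 5/7·17/5 = 292/77 ≠ 1/6

2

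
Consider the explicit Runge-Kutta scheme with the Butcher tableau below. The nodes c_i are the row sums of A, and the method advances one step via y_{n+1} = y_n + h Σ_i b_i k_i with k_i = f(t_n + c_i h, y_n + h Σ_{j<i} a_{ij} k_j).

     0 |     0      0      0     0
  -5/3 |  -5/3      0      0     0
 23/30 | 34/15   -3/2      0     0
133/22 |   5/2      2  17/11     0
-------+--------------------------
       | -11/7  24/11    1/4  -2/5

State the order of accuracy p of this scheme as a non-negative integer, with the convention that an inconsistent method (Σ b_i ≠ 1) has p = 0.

0

b = (-11/7, 24/11, 1/4, -2/5)
c = (0, -5/3, 23/30, 133/22)
Ac = (0, 0, 5/2, -709/330)
Σ b_i: (-11/7)·1 + 24/11·1 + 1/4·1 + (-2/5)·1 = 709/1540 ≠ 1 ⇒ order 0.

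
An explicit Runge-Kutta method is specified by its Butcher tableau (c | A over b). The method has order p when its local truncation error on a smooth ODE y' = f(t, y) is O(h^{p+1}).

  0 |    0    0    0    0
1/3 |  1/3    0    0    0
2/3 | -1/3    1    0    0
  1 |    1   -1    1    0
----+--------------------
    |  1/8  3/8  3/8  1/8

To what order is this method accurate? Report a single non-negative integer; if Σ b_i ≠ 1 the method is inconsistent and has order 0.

b = (1/8, 3/8, 3/8, 1/8)
c = (0, 1/3, 2/3, 1)
Ac = (0, 0, 1/3, 1/3)
Σ b_i: 1/8·1 + 3/8·1 + 3/8·1 + 1/8·1 = 1 ✓
b·c: 3/8·1/3 + 3/8·2/3 + 1/8·1 = 1/2 ✓
b·c²: 3/8·1/9 + 3/8·4/9 + 1/8·1 = 1/3 ✓
b·Ac: 3/8·1/3 + 1/8·1/3 = 1/6 ✓
b·c³: 3/8·1/27 + 3/8·8/27 + 1/8·1 = 1/4 ✓
b·(c∘Ac): 3/8·2/9 + 1/8·1/3 = 1/8 ✓
b·Ac²: 3/8·1/9 + 1/8·1/3 = 1/12 ✓
b·A²c: 1/8·1/3 = 1/24 ✓; 4 stages ⇒ order 4.

4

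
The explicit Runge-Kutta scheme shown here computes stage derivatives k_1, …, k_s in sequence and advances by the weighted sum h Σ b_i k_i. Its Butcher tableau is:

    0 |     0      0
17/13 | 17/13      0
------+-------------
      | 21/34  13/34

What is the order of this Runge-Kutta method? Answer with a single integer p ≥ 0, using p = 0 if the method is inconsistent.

2

b = (21/34, 13/34)
c = (0, 17/13)
Σ b_i: 21/34·1 + 13/34·1 = 1 ✓
b·c: 13/34·17/13 = 1/2 ✓; 2 stages ⇒ order 2.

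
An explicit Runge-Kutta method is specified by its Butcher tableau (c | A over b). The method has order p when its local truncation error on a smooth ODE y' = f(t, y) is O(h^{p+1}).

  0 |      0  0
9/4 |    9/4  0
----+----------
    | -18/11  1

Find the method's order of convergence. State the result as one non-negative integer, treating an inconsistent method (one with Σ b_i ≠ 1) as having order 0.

b = (-18/11, 1)
c = (0, 9/4)
Σ b_i: (-18/11)·1 + 1·1 = -7/11 ≠ 1 ⇒ order 0.

0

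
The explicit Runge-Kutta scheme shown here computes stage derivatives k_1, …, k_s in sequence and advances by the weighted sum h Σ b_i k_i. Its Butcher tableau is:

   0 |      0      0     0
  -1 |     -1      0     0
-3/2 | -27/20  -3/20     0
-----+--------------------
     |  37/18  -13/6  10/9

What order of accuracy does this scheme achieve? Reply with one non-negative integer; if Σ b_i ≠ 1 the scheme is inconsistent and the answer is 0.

3

b = (37/18, -13/6, 10/9)
c = (0, -1, -3/2)
Ac = (0, 0, 3/20)
Σ b_i: 37/18·1 + (-13/6)·1 + 10/9·1 = 1 ✓
b·c: (-13/6)·(-1) + 10/9·(-3/2) = 1/2 ✓
b·c²: (-13/6)·1 + 10/9·9/4 = 1/3 ✓
b·Ac: 10/9·3/20 = 1/6 ✓; 3 stages ⇒ order 3.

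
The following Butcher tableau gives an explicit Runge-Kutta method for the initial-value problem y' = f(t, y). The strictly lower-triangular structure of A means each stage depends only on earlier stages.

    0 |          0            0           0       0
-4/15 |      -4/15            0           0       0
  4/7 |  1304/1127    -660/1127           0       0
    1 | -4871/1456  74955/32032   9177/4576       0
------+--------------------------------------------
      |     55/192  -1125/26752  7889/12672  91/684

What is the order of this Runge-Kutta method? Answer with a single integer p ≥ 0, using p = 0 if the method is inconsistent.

b = (55/192, -1125/26752, 7889/12672, 91/684)
c = (0, -4/15, 4/7, 1)
Ac = (0, 0, 176/1127, 95/182)
Σ b_i: 55/192·1 + (-1125/26752)·1 + 7889/12672·1 + 91/684·1 = 1 ✓
b·c: (-1125/26752)·(-4/15) + 7889/12672·4/7 + 91/684·1 = 1/2 ✓
b·c²: (-1125/26752)·16/225 + 7889/12672·16/49 + 91/684·1 = 1/3 ✓
b·Ac: 7889/12672·176/1127 + 91/684·95/182 = 1/6 ✓
b·c³: (-1125/26752)·(-64/3375) + 7889/12672·64/343 + 91/684·1 = 1/4 ✓
b·(c∘Ac): 7889/12672·704/7889 + 91/684·95/182 = 1/8 ✓
b·Ac²: 7889/12672·(-704/16905) + 91/684·1121/1365 = 1/12 ✓
b·A²c: 91/684·57/182 = 1/24 ✓; 4 stages ⇒ order 4.

4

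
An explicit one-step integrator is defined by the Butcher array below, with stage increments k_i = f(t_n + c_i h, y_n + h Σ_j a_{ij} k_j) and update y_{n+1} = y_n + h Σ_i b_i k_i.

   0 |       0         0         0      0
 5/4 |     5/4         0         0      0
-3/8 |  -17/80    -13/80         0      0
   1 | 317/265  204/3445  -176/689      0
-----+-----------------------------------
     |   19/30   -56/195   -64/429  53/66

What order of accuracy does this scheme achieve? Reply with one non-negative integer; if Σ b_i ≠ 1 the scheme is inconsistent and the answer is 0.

4

b = (19/30, -56/195, -64/429, 53/66)
c = (0, 5/4, -3/8, 1)
Ac = (0, 0, -13/64, 9/53)
Σ b_i: 19/30·1 + (-56/195)·1 + (-64/429)·1 + 53/66·1 = 1 ✓
b·c: (-56/195)·5/4 + (-64/429)·(-3/8) + 53/66·1 = 1/2 ✓
b·c²: (-56/195)·25/16 + (-64/429)·9/64 + 53/66·1 = 1/3 ✓
b·Ac: (-64/429)·(-13/64) + 53/66·9/53 = 1/6 ✓
b·c³: (-56/195)·125/64 + (-64/429)·(-27/512) + 53/66·1 = 1/4 ✓
b·(c∘Ac): (-64/429)·39/512 + 53/66·9/53 = 1/8 ✓
b·Ac²: (-64/429)·(-65/256) + 53/66·3/53 = 1/12 ✓
b·A²c: 53/66·11/212 = 1/24 ✓; 4 stages ⇒ order 4.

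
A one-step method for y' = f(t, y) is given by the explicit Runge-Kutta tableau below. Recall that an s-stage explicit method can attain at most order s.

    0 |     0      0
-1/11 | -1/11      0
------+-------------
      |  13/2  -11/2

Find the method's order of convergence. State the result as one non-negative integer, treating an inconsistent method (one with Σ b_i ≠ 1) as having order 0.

b = (13/2, -11/2)
c = (0, -1/11)
Σ b_i: 13/2·1 + (-11/2)·1 = 1 ✓
b·c: (-11/2)·(-1/11) = 1/2 ✓; 2 stages ⇒ order 2.

2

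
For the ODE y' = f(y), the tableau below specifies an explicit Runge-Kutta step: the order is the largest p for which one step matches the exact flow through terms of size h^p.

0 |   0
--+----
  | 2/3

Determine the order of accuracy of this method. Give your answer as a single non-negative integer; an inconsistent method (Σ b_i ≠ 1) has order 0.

b = (2/3)
c = (0)
Σ b_i: 2/3·1 = 2/3 ≠ 1 ⇒ order 0.

0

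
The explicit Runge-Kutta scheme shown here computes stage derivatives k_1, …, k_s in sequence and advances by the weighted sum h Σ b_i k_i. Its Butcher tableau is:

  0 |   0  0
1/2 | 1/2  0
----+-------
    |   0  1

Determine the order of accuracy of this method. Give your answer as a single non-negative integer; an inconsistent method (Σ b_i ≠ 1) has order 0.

2

b = (0, 1)
c = (0, 1/2)
Σ b_i: 1·1 = 1 ✓
b·c: 1·1/2 = 1/2 ✓; 2 stages ⇒ order 2.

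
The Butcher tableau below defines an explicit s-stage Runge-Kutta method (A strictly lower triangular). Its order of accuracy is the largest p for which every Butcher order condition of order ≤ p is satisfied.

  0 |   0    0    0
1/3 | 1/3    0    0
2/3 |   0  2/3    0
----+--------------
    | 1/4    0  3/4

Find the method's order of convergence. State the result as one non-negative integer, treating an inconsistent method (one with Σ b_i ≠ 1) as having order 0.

3

b = (1/4, 0, 3/4)
c = (0, 1/3, 2/3)
Ac = (0, 0, 2/9)
Σ b_i: 1/4·1 + 3/4·1 = 1 ✓
b·c: 3/4·2/3 = 1/2 ✓
b·c²: 3/4·4/9 = 1/3 ✓
b·Ac: 3/4·2/9 = 1/6 ✓; 3 stages ⇒ order 3.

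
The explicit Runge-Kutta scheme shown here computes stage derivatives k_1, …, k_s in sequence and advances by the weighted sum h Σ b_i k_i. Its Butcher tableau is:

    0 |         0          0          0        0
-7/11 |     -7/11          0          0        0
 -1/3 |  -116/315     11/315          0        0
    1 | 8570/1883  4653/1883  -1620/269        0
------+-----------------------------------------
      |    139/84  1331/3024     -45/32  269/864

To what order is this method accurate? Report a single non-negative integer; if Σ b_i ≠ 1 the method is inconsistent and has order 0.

4

b = (139/84, 1331/3024, -45/32, 269/864)
c = (0, -7/11, -1/3, 1)
Ac = (0, 0, -1/45, 117/269)
Σ b_i: 139/84·1 + 1331/3024·1 + (-45/32)·1 + 269/864·1 = 1 ✓
b·c: 1331/3024·(-7/11) + (-45/32)·(-1/3) + 269/864·1 = 1/2 ✓
b·c²: 1331/3024·49/121 + (-45/32)·1/9 + 269/864·1 = 1/3 ✓
b·Ac: (-45/32)·(-1/45) + 269/864·117/269 = 1/6 ✓
b·c³: 1331/3024·(-343/1331) + (-45/32)·(-1/27) + 269/864·1 = 1/4 ✓
b·(c∘Ac): (-45/32)·1/135 + 269/864·117/269 = 1/8 ✓
b·Ac²: (-45/32)·7/495 + 269/864·981/2959 = 1/12 ✓
b·A²c: 269/864·36/269 = 1/24 ✓; 4 stages ⇒ order 4.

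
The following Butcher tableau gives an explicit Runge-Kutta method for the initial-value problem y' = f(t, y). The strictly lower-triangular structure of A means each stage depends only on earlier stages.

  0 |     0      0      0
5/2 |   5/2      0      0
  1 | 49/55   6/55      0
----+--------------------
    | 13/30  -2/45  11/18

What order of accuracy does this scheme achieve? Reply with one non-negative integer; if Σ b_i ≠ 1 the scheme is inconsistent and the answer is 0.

b = (13/30, -2/45, 11/18)
c = (0, 5/2, 1)
Ac = (0, 0, 3/11)
Σ b_i: 13/30·1 + (-2/45)·1 + 11/18·1 = 1 ✓
b·c: (-2/45)·5/2 + 11/18·1 = 1/2 ✓
b·c²: (-2/45)·25/4 + 11/18·1 = 1/3 ✓
b·Ac: 11/18·3/11 = 1/6 ✓; 3 stages ⇒ order 3.

3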